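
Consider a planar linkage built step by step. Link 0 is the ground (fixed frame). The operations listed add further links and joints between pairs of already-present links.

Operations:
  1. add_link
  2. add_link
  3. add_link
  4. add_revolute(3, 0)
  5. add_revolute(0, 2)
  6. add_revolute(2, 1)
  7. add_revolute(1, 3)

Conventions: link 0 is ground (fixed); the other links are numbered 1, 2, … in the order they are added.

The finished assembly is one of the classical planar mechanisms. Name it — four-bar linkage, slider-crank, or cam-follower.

links: 4 (incl. ground); joints: 4 revolute, 0 prismatic, 0 higher (cam) pair, forming one closed loop
4 links in a single 4R loop → four-bar linkage

four-bar linkage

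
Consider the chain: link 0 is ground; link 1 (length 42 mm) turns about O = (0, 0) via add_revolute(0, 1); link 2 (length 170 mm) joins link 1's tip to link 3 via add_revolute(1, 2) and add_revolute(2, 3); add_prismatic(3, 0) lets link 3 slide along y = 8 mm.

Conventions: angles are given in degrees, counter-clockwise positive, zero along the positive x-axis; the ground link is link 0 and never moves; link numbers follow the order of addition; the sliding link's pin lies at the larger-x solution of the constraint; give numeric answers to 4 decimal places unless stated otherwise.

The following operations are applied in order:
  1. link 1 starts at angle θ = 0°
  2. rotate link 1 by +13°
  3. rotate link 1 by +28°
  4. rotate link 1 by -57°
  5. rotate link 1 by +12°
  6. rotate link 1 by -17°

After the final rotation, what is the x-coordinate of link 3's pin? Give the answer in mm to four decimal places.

geometry: r = 42 mm, L = 170 mm, e = 8 mm; θ starts at 0°
rotate link 1 by +13°: θ ← 0° +13° = 13°
rotate link 1 by +28°: θ ← 13° +28° = 41°
rotate link 1 by -57°: θ ← 41° -57° = -16°
rotate link 1 by +12°: θ ← -16° +12° = -4°
rotate link 1 by -17°: θ ← -4° -17° = -21°
crank pin P = (r cos θ, r sin θ) = (39.210378, -15.051454)
h = r sin θ − e = -15.051454 − 8 = -23.051454
x = r cos θ + √(L² − h²) = 39.210378 + 168.429898 = 207.640276

207.6403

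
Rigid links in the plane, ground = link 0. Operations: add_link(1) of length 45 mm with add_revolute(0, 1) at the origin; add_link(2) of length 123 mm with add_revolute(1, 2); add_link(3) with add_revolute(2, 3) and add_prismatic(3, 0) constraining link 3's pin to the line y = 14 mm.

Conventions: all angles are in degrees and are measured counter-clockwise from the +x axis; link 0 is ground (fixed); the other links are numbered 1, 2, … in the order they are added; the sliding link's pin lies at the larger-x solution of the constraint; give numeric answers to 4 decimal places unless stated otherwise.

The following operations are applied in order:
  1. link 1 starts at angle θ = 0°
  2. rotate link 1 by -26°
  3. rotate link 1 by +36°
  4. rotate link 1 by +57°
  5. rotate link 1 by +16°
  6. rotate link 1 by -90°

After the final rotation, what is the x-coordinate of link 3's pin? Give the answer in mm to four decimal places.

geometry: r = 45 mm, L = 123 mm, e = 14 mm; θ starts at 0°
rotate link 1 by -26°: θ ← 0° -26° = -26°
rotate link 1 by +36°: θ ← -26° +36° = 10°
rotate link 1 by +57°: θ ← 10° +57° = 67°
rotate link 1 by +16°: θ ← 67° +16° = 83°
rotate link 1 by -90°: θ ← 83° -90° = -7°
crank pin P = (r cos θ, r sin θ) = (44.664577, -5.484120)
h = r sin θ − e = -5.484120 − 14 = -19.484120
x = r cos θ + √(L² − h²) = 44.664577 + 121.446980 = 166.111557

166.1116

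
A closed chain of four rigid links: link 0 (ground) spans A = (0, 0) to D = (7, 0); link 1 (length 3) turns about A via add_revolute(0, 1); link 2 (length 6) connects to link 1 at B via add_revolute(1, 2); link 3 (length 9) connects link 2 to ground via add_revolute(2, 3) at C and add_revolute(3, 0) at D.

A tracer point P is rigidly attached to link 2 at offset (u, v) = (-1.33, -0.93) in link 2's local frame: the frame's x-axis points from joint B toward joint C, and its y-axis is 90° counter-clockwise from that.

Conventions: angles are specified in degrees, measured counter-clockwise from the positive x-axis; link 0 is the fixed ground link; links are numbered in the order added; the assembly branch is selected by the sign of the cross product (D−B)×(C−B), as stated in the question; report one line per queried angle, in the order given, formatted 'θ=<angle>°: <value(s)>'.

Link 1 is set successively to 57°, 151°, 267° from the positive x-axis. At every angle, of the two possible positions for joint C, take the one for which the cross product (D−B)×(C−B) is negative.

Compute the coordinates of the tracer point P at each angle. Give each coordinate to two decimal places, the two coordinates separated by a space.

A=(0,0), D=(7.00,0)
θ=57°: B = A + 3.00·(cos57°, sin57°) = (1.6339, 2.5160)
θ=57°: |BD| = 5.9266
θ=57°: circle(B,6.00) ∩ circle(D,9.00): a=-0.8331, h=5.9419
θ=57°:   candidates: C₊=(3.4021,8.2496) cross=35.215; C₋=(-1.6429,-2.5102) cross=-35.215
θ=57°:   branch - wants cross < 0 → take C=(-1.6429,-2.5102) (cross=-35.215)
θ=57°: ex = (C−B)/|BC| = (-0.5461,-0.8377); ey = (0.8377,-0.5461)
θ=57°: P = B + -1.33·ex + -0.93·ey = (1.5812,4.1381)
θ=151°: B = A + 3.00·(cos151°, sin151°) = (-2.6239, 1.4544)
θ=151°: |BD| = 9.7331
θ=151°: circle(B,6.00) ∩ circle(D,9.00): a=2.5549, h=5.4289
θ=151°:   candidates: C₊=(0.7136,6.4406) cross=52.840; C₋=(-0.9089,-4.2953) cross=-52.840
θ=151°:   branch - wants cross < 0 → take C=(-0.9089,-4.2953) (cross=-52.840)
θ=151°: ex = (C−B)/|BC| = (0.2858,-0.9583); ey = (0.9583,0.2858)
θ=151°: P = B + -1.33·ex + -0.93·ey = (-3.8952,2.4631)
θ=267°: B = A + 3.00·(cos267°, sin267°) = (-0.1570, -2.9959)
θ=267°: |BD| = 7.7587
θ=267°: circle(B,6.00) ∩ circle(D,9.00): a=0.9794, h=5.9195
θ=267°:   candidates: C₊=(-1.5393,2.8427) cross=45.928; C₋=(3.0322,-8.0781) cross=-45.928
θ=267°:   branch - wants cross < 0 → take C=(3.0322,-8.0781) (cross=-45.928)
θ=267°: ex = (C−B)/|BC| = (0.5315,-0.8470); ey = (0.8470,0.5315)
θ=267°: P = B + -1.33·ex + -0.93·ey = (-1.6517,-2.3636)

θ=57°: 1.58 4.14
θ=151°: -3.90 2.46
θ=267°: -1.65 -2.36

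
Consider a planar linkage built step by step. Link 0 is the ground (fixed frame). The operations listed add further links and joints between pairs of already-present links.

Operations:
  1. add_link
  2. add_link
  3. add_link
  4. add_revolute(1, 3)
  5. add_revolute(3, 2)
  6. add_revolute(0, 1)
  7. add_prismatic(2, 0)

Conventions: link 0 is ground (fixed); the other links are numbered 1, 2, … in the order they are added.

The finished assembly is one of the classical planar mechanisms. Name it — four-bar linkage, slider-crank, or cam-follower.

links: 4 (incl. ground); joints: 3 revolute, 1 prismatic, 0 higher (cam) pair, forming one closed loop
4 links, 3 revolutes + 1 prismatic in one loop → slider-crank

slider-crank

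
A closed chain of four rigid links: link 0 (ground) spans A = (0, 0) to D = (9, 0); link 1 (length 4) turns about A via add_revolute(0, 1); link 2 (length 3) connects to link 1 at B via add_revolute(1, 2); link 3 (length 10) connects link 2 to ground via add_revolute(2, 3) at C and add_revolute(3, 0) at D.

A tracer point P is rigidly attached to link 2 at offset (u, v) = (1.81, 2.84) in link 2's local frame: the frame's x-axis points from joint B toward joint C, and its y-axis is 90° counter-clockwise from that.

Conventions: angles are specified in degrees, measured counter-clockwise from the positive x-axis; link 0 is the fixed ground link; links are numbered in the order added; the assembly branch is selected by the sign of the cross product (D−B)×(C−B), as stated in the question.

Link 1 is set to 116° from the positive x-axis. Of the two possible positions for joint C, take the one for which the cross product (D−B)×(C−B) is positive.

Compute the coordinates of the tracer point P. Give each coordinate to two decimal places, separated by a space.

A=(0,0), D=(9.00,0)
B = A + 4.00·(cos116°, sin116°) = (-1.7535, 3.5952)
|BD| = 11.3386
circle(B,3.00) ∩ circle(D,10.00): a=1.6564, h=2.5013
  candidates: C₊=(0.6105,5.4422) cross=28.361; C₋=(-0.9756,0.6978) cross=-28.361
  branch + wants cross > 0 → take C=(0.6105,5.4422) (cross=28.361)
ex = (C−B)/|BC| = (0.7880,0.6157); ey = (-0.6157,0.7880)
P = B + 1.81·ex + 2.84·ey = (-2.0757,6.9475)

-2.08 6.95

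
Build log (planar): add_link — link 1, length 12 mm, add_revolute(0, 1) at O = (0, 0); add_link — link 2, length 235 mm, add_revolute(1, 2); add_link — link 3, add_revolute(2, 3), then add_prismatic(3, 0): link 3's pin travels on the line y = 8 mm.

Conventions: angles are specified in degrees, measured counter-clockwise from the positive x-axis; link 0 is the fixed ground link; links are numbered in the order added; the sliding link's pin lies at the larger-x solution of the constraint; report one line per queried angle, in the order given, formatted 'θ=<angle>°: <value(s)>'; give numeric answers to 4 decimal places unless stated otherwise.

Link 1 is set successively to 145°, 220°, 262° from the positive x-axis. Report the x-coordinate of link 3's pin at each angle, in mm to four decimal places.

geometry: r = 12 mm, L = 235 mm, e = 8 mm
θ=145°: crank pin P = (r cos θ, r sin θ) = (-9.829825, 6.882917)
θ=145°: h = r sin θ − e = 6.882917 − 8 = -1.117083
θ=145°: x = r cos θ + √(L² − h²) = -9.829825 + 234.997345 = 225.167520
θ=220°: crank pin P = (r cos θ, r sin θ) = (-9.192533, -7.713451)
θ=220°: h = r sin θ − e = -7.713451 − 8 = -15.713451
θ=220°: x = r cos θ + √(L² − h²) = -9.192533 + 234.474066 = 225.281532
θ=262°: crank pin P = (r cos θ, r sin θ) = (-1.670077, -11.883217)
θ=262°: h = r sin θ − e = -11.883217 − 8 = -19.883217
θ=262°: x = r cos θ + √(L² − h²) = -1.670077 + 234.157335 = 232.487258

θ=145°: 225.1675
θ=220°: 225.2815
θ=262°: 232.4873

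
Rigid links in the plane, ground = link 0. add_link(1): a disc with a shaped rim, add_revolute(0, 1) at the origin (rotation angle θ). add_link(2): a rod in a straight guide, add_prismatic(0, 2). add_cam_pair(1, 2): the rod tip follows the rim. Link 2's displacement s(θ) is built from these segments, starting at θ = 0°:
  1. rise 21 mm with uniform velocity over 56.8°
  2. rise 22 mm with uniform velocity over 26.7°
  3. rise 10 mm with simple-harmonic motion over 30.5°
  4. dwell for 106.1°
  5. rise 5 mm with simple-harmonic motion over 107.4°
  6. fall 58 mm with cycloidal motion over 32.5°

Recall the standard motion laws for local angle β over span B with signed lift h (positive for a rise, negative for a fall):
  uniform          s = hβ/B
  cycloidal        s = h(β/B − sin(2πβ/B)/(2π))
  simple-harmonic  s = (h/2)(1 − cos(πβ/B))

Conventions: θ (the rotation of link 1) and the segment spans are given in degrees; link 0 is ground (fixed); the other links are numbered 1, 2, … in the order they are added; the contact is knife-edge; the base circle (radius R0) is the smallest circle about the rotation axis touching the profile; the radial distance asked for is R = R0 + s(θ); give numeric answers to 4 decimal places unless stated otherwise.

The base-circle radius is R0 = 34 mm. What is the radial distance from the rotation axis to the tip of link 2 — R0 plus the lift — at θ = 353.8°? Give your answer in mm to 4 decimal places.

segment 1 (0° to 56.8°, uniform, h = 21) is passed completely: s = 0.0000 + (21) = 21.0000
segment 2 (56.8° to 83.5°, uniform, h = 22) is passed completely: s = 21.0000 + (22) = 43.0000
segment 3 (83.5° to 114°, simple-harmonic, h = 10) is passed completely: s = 43.0000 + (10) = 53.0000
segment 4 (114° to 220.1°, dwell): s unchanged at 53.0000
segment 5 (220.1° to 327.5°, simple-harmonic, h = 5) is passed completely: s = 53.0000 + (5) = 58.0000
θ = 353.8° falls in segment 6 (327.5° to 360°, cycloidal, h = -58): β = 353.8 − 327.5 = 26.3°, B = 32.5°; Δs = -58·(0.8092 − sin(2π·0.8092)/(2π)) = -55.5345; s = 58.0000 − 55.5345 = 2.4655
R = R0 + s = 34 + 2.4655 = 36.4655

36.4655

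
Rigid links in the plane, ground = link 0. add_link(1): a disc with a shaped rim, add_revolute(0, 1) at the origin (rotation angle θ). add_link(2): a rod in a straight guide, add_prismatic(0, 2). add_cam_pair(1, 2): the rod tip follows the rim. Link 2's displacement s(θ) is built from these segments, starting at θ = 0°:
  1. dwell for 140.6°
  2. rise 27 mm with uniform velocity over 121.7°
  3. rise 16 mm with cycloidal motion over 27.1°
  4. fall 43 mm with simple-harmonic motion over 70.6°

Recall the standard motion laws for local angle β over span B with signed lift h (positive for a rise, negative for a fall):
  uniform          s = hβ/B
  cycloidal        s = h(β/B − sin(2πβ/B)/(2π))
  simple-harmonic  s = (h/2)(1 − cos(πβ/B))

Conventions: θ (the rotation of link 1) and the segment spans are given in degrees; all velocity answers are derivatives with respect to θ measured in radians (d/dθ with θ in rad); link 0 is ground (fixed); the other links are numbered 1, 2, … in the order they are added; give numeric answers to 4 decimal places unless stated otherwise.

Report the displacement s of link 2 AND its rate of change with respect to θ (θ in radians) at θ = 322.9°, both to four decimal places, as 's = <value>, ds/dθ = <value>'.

segment 1 (0° to 140.6°, dwell): s unchanged at 0.0000
segment 2 (140.6° to 262.3°, uniform, h = 27) is passed completely: s = 0.0000 + (27) = 27.0000
segment 3 (262.3° to 289.4°, cycloidal, h = 16) is passed completely: s = 27.0000 + (16) = 43.0000
θ = 322.9° falls in segment 4 (289.4° to 360°, simple-harmonic, h = -43): β = 322.9 − 289.4 = 33.5°, B = 70.6°; Δs = -43/2·(1 − cos(π·0.4745)) = -19.7797; s = 43.0000 − 19.7797 = 23.2203
velocity in seg [289.4°–360°] (simple-harmonic), θ in radians: β = 33.5° = 0.5847 rad, B = 70.6° = 1.2322 rad; ds/dθ = (πh/(2B)) sin(πβ/B) = (π·(-43)/(2·1.2322)) sin(π·0.4745) = -54.640120 mm/rad

s = 23.2203, ds/dθ = -54.6401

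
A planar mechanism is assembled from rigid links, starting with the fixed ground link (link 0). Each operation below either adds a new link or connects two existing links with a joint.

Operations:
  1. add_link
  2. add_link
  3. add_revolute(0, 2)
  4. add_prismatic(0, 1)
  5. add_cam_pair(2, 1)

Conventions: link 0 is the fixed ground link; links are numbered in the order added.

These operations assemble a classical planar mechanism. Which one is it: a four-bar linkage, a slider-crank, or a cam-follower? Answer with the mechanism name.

links: 3 (incl. ground); joints: 1 revolute, 1 prismatic, 1 higher (cam) pair, forming one closed loop
3 links, revolute + prismatic + higher pair in one loop → cam-follower

cam-follower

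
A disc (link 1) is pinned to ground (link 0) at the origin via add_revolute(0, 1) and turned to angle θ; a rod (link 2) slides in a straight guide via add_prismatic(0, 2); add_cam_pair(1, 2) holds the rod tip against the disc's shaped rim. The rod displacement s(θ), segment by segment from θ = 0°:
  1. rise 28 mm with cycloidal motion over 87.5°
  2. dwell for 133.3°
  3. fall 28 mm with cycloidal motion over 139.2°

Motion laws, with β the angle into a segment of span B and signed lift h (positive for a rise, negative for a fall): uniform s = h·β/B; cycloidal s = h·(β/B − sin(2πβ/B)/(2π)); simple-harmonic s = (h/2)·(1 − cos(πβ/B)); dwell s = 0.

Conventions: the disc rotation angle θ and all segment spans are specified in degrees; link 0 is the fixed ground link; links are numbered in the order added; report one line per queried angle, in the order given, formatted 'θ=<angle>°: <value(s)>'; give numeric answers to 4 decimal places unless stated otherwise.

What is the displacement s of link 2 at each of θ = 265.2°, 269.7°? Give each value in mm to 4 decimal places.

segment 1 (0° to 87.5°, cycloidal, h = 28) is passed completely: s = 0.0000 + (28) = 28.0000
segment 2 (87.5° to 220.8°, dwell): s unchanged at 28.0000
θ = 265.2° falls in segment 3 (220.8° to 360°, cycloidal, h = -28): β = 265.2 − 220.8 = 44.4°, B = 139.2°; Δs = -28·(0.3190 − sin(2π·0.3190)/(2π)) = -4.8866; s = 28.0000 − 4.8866 = 23.1134
θ = 269.7° falls in segment 3 (220.8° to 360°, cycloidal, h = -28): β = 269.7 − 220.8 = 48.9°, B = 139.2°; Δs = -28·(0.3513 − sin(2π·0.3513)/(2π)) = -6.2524; s = 28.0000 − 6.2524 = 21.7476

θ=265.2°: 23.1134
θ=269.7°: 21.7476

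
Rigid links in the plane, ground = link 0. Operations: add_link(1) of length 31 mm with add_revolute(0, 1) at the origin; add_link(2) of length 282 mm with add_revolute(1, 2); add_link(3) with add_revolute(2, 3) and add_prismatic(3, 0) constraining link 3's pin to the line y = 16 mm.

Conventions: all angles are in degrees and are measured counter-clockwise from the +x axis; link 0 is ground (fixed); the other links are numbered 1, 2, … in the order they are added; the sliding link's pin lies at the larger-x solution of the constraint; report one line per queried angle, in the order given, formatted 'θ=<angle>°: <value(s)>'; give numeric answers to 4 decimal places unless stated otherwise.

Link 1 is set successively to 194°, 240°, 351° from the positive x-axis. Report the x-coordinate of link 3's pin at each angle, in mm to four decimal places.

geometry: r = 31 mm, L = 282 mm, e = 16 mm
θ=194°: crank pin P = (r cos θ, r sin θ) = (-30.079168, -7.499579)
θ=194°: h = r sin θ − e = -7.499579 − 16 = -23.499579
θ=194°: x = r cos θ + √(L² − h²) = -30.079168 + 281.019163 = 250.939995
θ=240°: crank pin P = (r cos θ, r sin θ) = (-15.500000, -26.846788)
θ=240°: h = r sin θ − e = -26.846788 − 16 = -42.846788
θ=240°: x = r cos θ + √(L² − h²) = -15.500000 + 278.725946 = 263.225946
θ=351°: crank pin P = (r cos θ, r sin θ) = (30.618339, -4.849468)
θ=351°: h = r sin θ − e = -4.849468 − 16 = -20.849468
θ=351°: x = r cos θ + √(L² − h²) = 30.618339 + 281.228199 = 311.846537

θ=194°: 250.9400
θ=240°: 263.2259
θ=351°: 311.8465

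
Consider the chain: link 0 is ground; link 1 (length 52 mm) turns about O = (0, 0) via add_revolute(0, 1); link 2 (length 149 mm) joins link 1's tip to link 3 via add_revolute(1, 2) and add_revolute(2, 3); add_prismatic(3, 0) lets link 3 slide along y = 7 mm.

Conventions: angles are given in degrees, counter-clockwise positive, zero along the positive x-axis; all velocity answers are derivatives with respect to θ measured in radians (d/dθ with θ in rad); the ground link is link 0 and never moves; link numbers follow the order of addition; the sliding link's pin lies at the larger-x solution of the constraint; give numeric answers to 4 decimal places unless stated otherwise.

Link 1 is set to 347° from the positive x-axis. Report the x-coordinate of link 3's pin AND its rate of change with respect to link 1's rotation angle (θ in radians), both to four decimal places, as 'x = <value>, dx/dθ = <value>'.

geometry: r = 52 mm, L = 149 mm, e = 7 mm
crank pin P = (r cos θ, r sin θ) = (50.667243, -11.697455)
h = r sin θ − e = -11.697455 − 7 = -18.697455
x = r cos θ + √(L² − h²) = 50.667243 + 147.822208 = 198.489451
dx/dθ = −r sin θ − h·r cos θ/√(L² − h²) (θ in radians; h = -18.697455) = 18.106157

x = 198.4895, dx/dθ = 18.1062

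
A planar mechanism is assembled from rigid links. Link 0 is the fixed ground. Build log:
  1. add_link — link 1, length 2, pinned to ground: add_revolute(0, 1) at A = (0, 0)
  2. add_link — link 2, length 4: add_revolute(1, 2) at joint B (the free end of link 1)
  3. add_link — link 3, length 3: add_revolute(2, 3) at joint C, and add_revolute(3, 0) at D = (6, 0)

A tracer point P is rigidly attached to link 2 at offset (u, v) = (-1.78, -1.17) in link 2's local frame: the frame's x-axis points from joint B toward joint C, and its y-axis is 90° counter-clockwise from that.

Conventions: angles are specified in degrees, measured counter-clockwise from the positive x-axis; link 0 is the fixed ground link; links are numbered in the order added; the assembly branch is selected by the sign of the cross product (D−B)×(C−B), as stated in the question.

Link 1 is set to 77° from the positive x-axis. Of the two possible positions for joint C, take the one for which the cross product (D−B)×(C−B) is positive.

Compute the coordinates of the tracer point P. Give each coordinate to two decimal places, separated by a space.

A=(0,0), D=(6.00,0)
B = A + 2.00·(cos77°, sin77°) = (0.4499, 1.9487)
|BD| = 5.8823
circle(B,4.00) ∩ circle(D,3.00): a=3.5361, h=1.8697
  candidates: C₊=(4.4058,2.5413) cross=10.998; C₋=(3.1670,-0.9868) cross=-10.998
  branch + wants cross > 0 → take C=(4.4058,2.5413) (cross=10.998)
ex = (C−B)/|BC| = (0.9890,0.1481); ey = (-0.1481,0.9890)
P = B + -1.78·ex + -1.17·ey = (-1.1371,0.5279)

-1.14 0.53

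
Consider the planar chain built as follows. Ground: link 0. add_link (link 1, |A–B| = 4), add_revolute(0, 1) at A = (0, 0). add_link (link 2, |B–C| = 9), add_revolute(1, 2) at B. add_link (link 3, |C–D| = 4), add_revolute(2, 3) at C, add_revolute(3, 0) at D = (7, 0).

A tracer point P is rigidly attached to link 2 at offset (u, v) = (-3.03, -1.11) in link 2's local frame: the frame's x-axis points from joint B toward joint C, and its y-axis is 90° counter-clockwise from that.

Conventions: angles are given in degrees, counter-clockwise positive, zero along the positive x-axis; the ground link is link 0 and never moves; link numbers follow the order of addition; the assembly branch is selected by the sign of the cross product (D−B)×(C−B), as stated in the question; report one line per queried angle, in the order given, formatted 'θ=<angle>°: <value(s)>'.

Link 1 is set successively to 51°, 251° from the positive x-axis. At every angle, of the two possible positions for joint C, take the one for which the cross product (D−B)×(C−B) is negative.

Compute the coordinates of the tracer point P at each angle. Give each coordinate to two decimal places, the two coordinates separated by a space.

A=(0,0), D=(7.00,0)
θ=51°: B = A + 4.00·(cos51°, sin51°) = (2.5173, 3.1086)
θ=51°: |BD| = 5.4551
θ=51°: circle(B,9.00) ∩ circle(D,4.00): a=8.6853, h=2.3592
θ=51°:   candidates: C₊=(10.9988,0.0980) cross=12.870; C₋=(8.3100,-3.7794) cross=-12.870
θ=51°:   branch - wants cross < 0 → take C=(8.3100,-3.7794) (cross=-12.870)
θ=51°: ex = (C−B)/|BC| = (0.6436,-0.7653); ey = (0.7653,0.6436)
θ=51°: P = B + -3.03·ex + -1.11·ey = (-0.2825,4.7131)
θ=251°: B = A + 4.00·(cos251°, sin251°) = (-1.3023, -3.7821)
θ=251°: |BD| = 9.1231
θ=251°: circle(B,9.00) ∩ circle(D,4.00): a=8.1239, h=3.8732
θ=251°:   candidates: C₊=(4.4850,3.1105) cross=35.336; C₋=(7.6964,-3.9389) cross=-35.336
θ=251°:   branch - wants cross < 0 → take C=(7.6964,-3.9389) (cross=-35.336)
θ=251°: ex = (C−B)/|BC| = (0.9998,-0.0174); ey = (0.0174,0.9998)
θ=251°: P = B + -3.03·ex + -1.11·ey = (-4.3512,-4.8391)

θ=51°: -0.28 4.71
θ=251°: -4.35 -4.84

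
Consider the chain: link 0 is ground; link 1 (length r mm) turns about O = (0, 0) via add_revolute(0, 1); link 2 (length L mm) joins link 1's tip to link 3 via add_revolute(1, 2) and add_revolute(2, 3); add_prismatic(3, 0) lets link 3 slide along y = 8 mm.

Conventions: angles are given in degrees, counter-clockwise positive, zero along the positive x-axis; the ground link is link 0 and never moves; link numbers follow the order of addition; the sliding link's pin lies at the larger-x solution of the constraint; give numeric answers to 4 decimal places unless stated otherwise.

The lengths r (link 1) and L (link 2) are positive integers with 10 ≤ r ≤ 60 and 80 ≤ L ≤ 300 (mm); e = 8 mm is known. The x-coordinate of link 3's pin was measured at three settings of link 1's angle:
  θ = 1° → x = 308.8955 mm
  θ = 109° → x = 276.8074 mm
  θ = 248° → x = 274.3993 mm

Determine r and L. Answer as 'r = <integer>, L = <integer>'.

constraint per measurement: (x − r cos θ)² + (r sin θ − e)² = L²
subtracting the θ₁ and θ₂ equations cancels the r² and L² terms:
r = (x₁² − x₂²) / (2[(x₁cos θ₁ + e sin θ₁) − (x₂cos θ₂ + e sin θ₂)]) = 24.0000 → r = 24
L² = (x₁ − r cos θ₁)² + (r sin θ₁ − e)² = 81225.0024 → L = 285.0000 → L = 285
check at θ₃=248°: x = 274.3993 (printed 274.3993) ✓

r = 24, L = 285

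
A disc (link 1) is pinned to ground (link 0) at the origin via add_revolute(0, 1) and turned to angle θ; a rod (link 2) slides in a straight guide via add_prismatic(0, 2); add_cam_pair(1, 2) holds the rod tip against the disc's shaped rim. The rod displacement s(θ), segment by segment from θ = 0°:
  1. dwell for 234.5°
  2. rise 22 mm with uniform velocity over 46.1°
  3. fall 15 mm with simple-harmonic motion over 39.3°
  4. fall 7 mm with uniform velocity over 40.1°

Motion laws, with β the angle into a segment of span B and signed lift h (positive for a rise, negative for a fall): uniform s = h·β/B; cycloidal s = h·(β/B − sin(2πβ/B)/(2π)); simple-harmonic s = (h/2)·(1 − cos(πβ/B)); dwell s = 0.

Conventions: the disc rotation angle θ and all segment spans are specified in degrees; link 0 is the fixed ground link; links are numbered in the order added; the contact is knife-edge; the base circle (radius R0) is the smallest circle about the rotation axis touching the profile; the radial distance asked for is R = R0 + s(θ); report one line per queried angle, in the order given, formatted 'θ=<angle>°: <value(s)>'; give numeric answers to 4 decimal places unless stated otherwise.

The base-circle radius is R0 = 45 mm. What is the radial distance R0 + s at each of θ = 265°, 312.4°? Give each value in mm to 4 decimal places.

segment 1 (0° to 234.5°, dwell): s unchanged at 0.0000
θ = 265° falls in segment 2 (234.5° to 280.6°, uniform, h = 22): β = 265 − 234.5 = 30.5°, B = 46.1°; Δs = 22·30.5/46.1 = 14.5553; s = 0.0000 + 14.5553 = 14.5553
segment 2 (234.5° to 280.6°, uniform, h = 22) is passed completely: s = 0.0000 + (22) = 22.0000
θ = 312.4° falls in segment 3 (280.6° to 319.9°, simple-harmonic, h = -15): β = 312.4 − 280.6 = 31.8°, B = 39.3°; Δs = -15/2·(1 − cos(π·0.8092)) = -13.6920; s = 22.0000 − 13.6920 = 8.3080
θ=265°: R = R0 + s = 45 + 14.5553 = 59.5553
θ=312.4°: R = R0 + s = 45 + 8.3080 = 53.3080

θ=265°: 59.5553
θ=312.4°: 53.3080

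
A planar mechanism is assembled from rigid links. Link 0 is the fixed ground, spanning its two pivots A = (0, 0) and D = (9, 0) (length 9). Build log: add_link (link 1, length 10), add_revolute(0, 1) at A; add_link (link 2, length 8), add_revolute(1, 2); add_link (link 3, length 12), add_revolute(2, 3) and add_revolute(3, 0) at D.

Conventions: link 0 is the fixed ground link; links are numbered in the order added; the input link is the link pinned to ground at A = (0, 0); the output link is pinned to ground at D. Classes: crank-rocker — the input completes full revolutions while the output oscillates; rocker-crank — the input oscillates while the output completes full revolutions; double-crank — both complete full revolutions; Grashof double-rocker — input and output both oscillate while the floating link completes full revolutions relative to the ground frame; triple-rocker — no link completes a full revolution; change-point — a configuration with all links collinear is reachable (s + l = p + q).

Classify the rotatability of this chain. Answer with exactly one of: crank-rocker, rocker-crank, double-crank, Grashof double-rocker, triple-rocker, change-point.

lengths: ground=9, input=10, coupler=8, output=12
sorted: s=8 (shortest), l=12 (longest), p+q=19
s + l = 20 vs p + q = 19
s + l > p + q → non-Grashof → no link fully rotates → triple-rocker

triple-rocker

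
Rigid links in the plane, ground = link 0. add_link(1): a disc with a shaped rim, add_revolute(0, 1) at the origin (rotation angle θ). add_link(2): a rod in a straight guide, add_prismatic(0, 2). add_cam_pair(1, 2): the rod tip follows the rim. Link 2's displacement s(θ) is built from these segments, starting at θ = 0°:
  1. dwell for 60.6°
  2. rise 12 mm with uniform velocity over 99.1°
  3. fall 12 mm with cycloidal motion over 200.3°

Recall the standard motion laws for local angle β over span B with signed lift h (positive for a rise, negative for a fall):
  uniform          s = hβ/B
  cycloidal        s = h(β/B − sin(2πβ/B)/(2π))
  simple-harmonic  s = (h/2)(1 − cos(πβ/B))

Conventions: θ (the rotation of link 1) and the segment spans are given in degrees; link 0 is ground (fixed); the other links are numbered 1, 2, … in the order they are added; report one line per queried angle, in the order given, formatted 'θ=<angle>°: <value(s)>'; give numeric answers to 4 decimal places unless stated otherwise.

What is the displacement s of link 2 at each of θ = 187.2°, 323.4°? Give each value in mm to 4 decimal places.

segment 1 (0° to 60.6°, dwell): s unchanged at 0.0000
segment 2 (60.6° to 159.7°, uniform, h = 12) is passed completely: s = 0.0000 + (12) = 12.0000
θ = 187.2° falls in segment 3 (159.7° to 360°, cycloidal, h = -12): β = 187.2 − 159.7 = 27.5°, B = 200.3°; Δs = -12·(0.1373 − sin(2π·0.1373)/(2π)) = -0.1969; s = 12.0000 − 0.1969 = 11.8031
θ = 323.4° falls in segment 3 (159.7° to 360°, cycloidal, h = -12): β = 323.4 − 159.7 = 163.7°, B = 200.3°; Δs = -12·(0.8173 − sin(2π·0.8173)/(2π)) = -11.5491; s = 12.0000 − 11.5491 = 0.4509

θ=187.2°: 11.8031
θ=323.4°: 0.4509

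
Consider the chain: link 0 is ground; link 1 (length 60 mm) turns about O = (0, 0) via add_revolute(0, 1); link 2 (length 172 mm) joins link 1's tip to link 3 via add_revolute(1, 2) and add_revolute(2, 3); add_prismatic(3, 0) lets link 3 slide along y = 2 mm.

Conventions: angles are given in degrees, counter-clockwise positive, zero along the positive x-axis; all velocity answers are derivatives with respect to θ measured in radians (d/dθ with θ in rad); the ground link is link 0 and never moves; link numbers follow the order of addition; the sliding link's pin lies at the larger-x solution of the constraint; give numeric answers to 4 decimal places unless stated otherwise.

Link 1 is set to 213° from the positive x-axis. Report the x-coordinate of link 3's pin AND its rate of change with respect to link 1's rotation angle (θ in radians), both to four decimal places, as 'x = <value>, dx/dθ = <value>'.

geometry: r = 60 mm, L = 172 mm, e = 2 mm
crank pin P = (r cos θ, r sin θ) = (-50.320234, -32.678342)
h = r sin θ − e = -32.678342 − 2 = -34.678342
x = r cos θ + √(L² − h²) = -50.320234 + 168.467838 = 118.147604
dx/dθ = −r sin θ − h·r cos θ/√(L² − h²) (θ in radians; h = -34.678342) = 22.320150

x = 118.1476, dx/dθ = 22.3201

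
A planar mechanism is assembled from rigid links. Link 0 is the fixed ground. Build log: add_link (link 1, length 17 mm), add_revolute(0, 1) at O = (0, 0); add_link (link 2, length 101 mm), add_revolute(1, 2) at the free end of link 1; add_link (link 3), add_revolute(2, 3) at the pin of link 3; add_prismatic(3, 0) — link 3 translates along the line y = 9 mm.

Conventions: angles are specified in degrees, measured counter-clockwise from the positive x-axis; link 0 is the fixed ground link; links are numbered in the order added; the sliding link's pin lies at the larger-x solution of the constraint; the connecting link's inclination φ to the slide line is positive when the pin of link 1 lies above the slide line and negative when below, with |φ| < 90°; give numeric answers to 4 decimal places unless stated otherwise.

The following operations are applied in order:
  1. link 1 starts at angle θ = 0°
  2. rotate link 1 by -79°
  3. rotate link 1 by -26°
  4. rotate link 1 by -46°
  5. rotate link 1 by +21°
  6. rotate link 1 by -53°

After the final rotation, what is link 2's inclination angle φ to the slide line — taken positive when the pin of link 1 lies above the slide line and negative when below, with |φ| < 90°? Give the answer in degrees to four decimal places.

geometry: r = 17 mm, L = 101 mm, e = 9 mm; θ starts at 0°
rotate link 1 by -79°: θ ← 0° -79° = -79°
rotate link 1 by -26°: θ ← -79° -26° = -105°
rotate link 1 by -46°: θ ← -105° -46° = -151°
rotate link 1 by +21°: θ ← -151° +21° = -130°
rotate link 1 by -53°: θ ← -130° -53° = -183°
h = r sin θ − e = 0.889711 − 9 = -8.110289
sin φ = h / L = -8.110289 / 101 = -0.08029989
φ = arcsin(-0.08029989) = -4.605804°

-4.6058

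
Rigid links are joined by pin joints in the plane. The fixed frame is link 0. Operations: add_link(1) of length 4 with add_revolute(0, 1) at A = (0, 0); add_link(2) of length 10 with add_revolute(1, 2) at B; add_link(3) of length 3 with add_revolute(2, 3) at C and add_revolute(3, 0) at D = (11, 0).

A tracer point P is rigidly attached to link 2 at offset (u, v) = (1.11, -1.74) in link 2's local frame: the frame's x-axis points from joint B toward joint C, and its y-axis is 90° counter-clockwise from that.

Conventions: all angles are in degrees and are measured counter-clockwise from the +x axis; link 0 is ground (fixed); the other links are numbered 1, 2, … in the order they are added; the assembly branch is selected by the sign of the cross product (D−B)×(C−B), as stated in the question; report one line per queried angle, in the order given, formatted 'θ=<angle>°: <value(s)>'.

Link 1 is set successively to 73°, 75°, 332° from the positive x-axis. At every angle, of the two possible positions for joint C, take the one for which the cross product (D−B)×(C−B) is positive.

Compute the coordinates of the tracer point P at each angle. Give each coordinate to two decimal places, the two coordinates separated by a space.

A=(0,0), D=(11.00,0)
θ=73°: B = A + 4.00·(cos73°, sin73°) = (1.1695, 3.8252)
θ=73°: |BD| = 10.5485
θ=73°: circle(B,10.00) ∩ circle(D,3.00): a=9.5877, h=2.8420
θ=73°:   candidates: C₊=(11.1351,2.9970) cross=29.978; C₋=(9.0740,-2.3001) cross=-29.978
θ=73°:   branch + wants cross > 0 → take C=(11.1351,2.9970) (cross=29.978)
θ=73°: ex = (C−B)/|BC| = (0.9966,-0.0828); ey = (0.0828,0.9966)
θ=73°: P = B + 1.11·ex + -1.74·ey = (2.1316,1.9993)
θ=75°: B = A + 4.00·(cos75°, sin75°) = (1.0353, 3.8637)
θ=75°: |BD| = 10.6876
θ=75°: circle(B,10.00) ∩ circle(D,3.00): a=9.6011, h=2.7963
θ=75°:   candidates: C₊=(10.9979,3.0000) cross=29.886; C₋=(8.9761,-2.2144) cross=-29.886
θ=75°:   branch + wants cross > 0 → take C=(10.9979,3.0000) (cross=29.886)
θ=75°: ex = (C−B)/|BC| = (0.9963,-0.0864); ey = (0.0864,0.9963)
θ=75°: P = B + 1.11·ex + -1.74·ey = (1.9908,2.0343)
θ=332°: B = A + 4.00·(cos332°, sin332°) = (3.5318, -1.8779)
θ=332°: |BD| = 7.7007
θ=332°: circle(B,10.00) ∩ circle(D,3.00): a=9.7589, h=2.1826
θ=332°:   candidates: C₊=(12.4638,2.6186) cross=16.808; C₋=(13.5283,-1.6148) cross=-16.808
θ=332°:   branch + wants cross > 0 → take C=(12.4638,2.6186) (cross=16.808)
θ=332°: ex = (C−B)/|BC| = (0.8932,0.4497); ey = (-0.4497,0.8932)
θ=332°: P = B + 1.11·ex + -1.74·ey = (5.3056,-2.9329)

θ=73°: 2.13 2.00
θ=75°: 1.99 2.03
θ=332°: 5.31 -2.93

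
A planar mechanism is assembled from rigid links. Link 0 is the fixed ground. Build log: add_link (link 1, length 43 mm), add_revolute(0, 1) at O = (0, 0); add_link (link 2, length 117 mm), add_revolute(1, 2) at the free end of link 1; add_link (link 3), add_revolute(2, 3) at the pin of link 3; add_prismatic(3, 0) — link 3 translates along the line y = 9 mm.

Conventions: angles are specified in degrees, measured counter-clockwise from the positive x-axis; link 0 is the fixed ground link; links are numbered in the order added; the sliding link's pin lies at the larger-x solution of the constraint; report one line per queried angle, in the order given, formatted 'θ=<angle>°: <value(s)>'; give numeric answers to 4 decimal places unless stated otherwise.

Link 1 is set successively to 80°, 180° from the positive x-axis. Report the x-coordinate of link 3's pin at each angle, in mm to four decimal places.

geometry: r = 43 mm, L = 117 mm, e = 9 mm
θ=80°: crank pin P = (r cos θ, r sin θ) = (7.466872, 42.346733)
θ=80°: h = r sin θ − e = 42.346733 − 9 = 33.346733
θ=80°: x = r cos θ + √(L² − h²) = 7.466872 + 112.147204 = 119.614076
θ=180°: crank pin P = (r cos θ, r sin θ) = (-43.000000, 0.000000)
θ=180°: h = r sin θ − e = 0.000000 − 9 = -9.000000
θ=180°: x = r cos θ + √(L² − h²) = -43.000000 + 116.653333 = 73.653333

θ=80°: 119.6141
θ=180°: 73.6533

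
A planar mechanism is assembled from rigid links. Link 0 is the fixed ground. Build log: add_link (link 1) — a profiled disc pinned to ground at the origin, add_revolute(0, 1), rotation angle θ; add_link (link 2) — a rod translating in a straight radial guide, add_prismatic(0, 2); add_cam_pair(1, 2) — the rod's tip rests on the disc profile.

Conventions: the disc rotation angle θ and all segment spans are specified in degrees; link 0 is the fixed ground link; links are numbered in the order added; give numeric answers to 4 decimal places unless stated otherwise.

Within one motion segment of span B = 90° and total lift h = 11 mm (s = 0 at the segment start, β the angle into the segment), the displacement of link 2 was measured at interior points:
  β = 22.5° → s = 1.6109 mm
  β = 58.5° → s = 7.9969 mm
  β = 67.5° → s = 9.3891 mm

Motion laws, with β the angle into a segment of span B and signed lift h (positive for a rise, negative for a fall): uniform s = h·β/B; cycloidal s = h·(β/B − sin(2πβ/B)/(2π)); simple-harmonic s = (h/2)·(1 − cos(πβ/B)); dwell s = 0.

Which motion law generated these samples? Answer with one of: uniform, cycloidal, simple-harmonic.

candidates at β/B = r: uniform s = h·r (linear in β); cycloidal s = h·(r − sin(2πr)/(2π)); simple-harmonic s = (h/2)(1 − cos(πr))
β=22.5°: printed 1.6109 | uniform 2.7500, cycloidal 0.9993, simple-harmonic 1.6109
β=58.5°: printed 7.9969 | uniform 7.1500, cycloidal 8.5663, simple-harmonic 7.9969
β=67.5°: printed 9.3891 | uniform 8.2500, cycloidal 10.0007, simple-harmonic 9.3891
only one law matches every sample → simple-harmonic

simple-harmonic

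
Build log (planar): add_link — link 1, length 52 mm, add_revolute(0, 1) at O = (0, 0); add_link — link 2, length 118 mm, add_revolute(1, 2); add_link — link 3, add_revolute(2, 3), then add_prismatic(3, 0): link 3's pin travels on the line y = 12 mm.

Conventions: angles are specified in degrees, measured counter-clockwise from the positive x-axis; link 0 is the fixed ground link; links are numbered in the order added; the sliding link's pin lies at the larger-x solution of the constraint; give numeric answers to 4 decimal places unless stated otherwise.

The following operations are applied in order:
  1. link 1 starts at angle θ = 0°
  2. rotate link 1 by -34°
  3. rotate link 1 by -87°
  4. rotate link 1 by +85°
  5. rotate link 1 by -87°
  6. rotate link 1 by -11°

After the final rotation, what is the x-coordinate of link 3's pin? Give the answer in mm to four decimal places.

geometry: r = 52 mm, L = 118 mm, e = 12 mm; θ starts at 0°
rotate link 1 by -34°: θ ← 0° -34° = -34°
rotate link 1 by -87°: θ ← -34° -87° = -121°
rotate link 1 by +85°: θ ← -121° +85° = -36°
rotate link 1 by -87°: θ ← -36° -87° = -123°
rotate link 1 by -11°: θ ← -123° -11° = -134°
crank pin P = (r cos θ, r sin θ) = (-36.122235, -37.405670)
h = r sin θ − e = -37.405670 − 12 = -49.405670
x = r cos θ + √(L² − h²) = -36.122235 + 107.159133 = 71.036898

71.0369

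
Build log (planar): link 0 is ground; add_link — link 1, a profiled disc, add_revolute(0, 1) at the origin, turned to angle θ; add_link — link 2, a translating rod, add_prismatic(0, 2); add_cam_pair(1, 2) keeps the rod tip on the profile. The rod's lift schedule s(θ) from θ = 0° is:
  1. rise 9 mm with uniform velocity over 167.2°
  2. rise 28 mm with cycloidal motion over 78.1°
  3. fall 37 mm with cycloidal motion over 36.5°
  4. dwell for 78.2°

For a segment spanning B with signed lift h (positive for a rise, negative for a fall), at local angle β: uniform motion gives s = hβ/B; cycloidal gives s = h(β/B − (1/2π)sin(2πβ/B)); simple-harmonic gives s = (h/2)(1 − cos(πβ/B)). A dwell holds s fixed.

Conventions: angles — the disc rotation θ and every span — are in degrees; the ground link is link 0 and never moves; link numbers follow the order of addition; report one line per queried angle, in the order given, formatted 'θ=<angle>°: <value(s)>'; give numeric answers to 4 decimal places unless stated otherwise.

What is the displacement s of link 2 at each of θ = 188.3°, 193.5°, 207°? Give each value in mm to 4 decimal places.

seg 1 [0°–167.2°] uniform, h=9: full span → s += 9 → s = 9.0000
seg 2 [167.2°–245.3°] cycloidal, h=28: θ=188.3° here. β=21.1, B=78.1. 28·(0.2702 − sin(2π·0.2702)/(2π)) = 3.1440 → s = 12.1440
seg 2 [167.2°–245.3°] cycloidal, h=28: θ=193.5° here. β=26.3, B=78.1. 28·(0.3367 − sin(2π·0.3367)/(2π)) = 5.6183 → s = 14.6183
seg 2 [167.2°–245.3°] cycloidal, h=28: θ=207° here. β=39.8, B=78.1. 28·(0.5096 − sin(2π·0.5096)/(2π)) = 14.5376 → s = 23.5376

θ=188.3°: 12.1440
θ=193.5°: 14.6183
θ=207°: 23.5376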